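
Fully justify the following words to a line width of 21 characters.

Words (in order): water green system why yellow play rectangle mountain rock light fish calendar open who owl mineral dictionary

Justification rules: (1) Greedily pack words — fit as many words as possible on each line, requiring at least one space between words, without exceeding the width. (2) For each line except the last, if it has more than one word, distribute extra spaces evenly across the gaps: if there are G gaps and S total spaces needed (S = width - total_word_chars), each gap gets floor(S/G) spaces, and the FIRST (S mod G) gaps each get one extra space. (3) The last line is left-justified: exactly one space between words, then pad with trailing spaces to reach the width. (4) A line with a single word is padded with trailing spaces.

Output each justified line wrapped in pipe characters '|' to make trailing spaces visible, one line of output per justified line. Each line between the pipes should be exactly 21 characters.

Answer: |water   green  system|
|why    yellow    play|
|rectangle    mountain|
|rock    light    fish|
|calendar open who owl|
|mineral dictionary   |

Derivation:
Line 1: ['water', 'green', 'system'] (min_width=18, slack=3)
Line 2: ['why', 'yellow', 'play'] (min_width=15, slack=6)
Line 3: ['rectangle', 'mountain'] (min_width=18, slack=3)
Line 4: ['rock', 'light', 'fish'] (min_width=15, slack=6)
Line 5: ['calendar', 'open', 'who', 'owl'] (min_width=21, slack=0)
Line 6: ['mineral', 'dictionary'] (min_width=18, slack=3)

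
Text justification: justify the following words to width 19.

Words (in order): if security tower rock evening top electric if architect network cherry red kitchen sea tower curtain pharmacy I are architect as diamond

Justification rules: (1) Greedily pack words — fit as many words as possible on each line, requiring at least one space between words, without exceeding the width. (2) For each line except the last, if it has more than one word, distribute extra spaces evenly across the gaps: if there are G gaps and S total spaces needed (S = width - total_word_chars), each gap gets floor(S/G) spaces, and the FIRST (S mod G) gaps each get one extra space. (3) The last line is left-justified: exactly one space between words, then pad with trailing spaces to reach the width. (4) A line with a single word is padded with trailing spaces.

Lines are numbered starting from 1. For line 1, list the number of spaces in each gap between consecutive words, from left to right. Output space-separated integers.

Answer: 2 2

Derivation:
Line 1: ['if', 'security', 'tower'] (min_width=17, slack=2)
Line 2: ['rock', 'evening', 'top'] (min_width=16, slack=3)
Line 3: ['electric', 'if'] (min_width=11, slack=8)
Line 4: ['architect', 'network'] (min_width=17, slack=2)
Line 5: ['cherry', 'red', 'kitchen'] (min_width=18, slack=1)
Line 6: ['sea', 'tower', 'curtain'] (min_width=17, slack=2)
Line 7: ['pharmacy', 'I', 'are'] (min_width=14, slack=5)
Line 8: ['architect', 'as'] (min_width=12, slack=7)
Line 9: ['diamond'] (min_width=7, slack=12)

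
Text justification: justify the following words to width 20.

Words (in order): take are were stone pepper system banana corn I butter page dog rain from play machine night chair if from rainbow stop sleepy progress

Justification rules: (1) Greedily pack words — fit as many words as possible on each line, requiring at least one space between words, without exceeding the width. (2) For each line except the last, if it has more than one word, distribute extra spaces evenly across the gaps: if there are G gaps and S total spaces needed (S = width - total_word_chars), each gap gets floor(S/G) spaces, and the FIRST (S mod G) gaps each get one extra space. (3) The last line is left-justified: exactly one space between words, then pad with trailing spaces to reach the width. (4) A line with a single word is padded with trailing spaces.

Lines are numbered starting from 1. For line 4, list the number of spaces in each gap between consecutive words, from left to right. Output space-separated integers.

Line 1: ['take', 'are', 'were', 'stone'] (min_width=19, slack=1)
Line 2: ['pepper', 'system', 'banana'] (min_width=20, slack=0)
Line 3: ['corn', 'I', 'butter', 'page'] (min_width=18, slack=2)
Line 4: ['dog', 'rain', 'from', 'play'] (min_width=18, slack=2)
Line 5: ['machine', 'night', 'chair'] (min_width=19, slack=1)
Line 6: ['if', 'from', 'rainbow', 'stop'] (min_width=20, slack=0)
Line 7: ['sleepy', 'progress'] (min_width=15, slack=5)

Answer: 2 2 1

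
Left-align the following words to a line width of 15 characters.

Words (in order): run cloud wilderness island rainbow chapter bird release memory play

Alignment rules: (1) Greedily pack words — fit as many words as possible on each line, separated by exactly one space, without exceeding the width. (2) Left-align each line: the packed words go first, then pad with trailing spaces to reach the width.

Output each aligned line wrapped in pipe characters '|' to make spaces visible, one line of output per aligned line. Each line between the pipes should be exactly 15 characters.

Answer: |run cloud      |
|wilderness     |
|island rainbow |
|chapter bird   |
|release memory |
|play           |

Derivation:
Line 1: ['run', 'cloud'] (min_width=9, slack=6)
Line 2: ['wilderness'] (min_width=10, slack=5)
Line 3: ['island', 'rainbow'] (min_width=14, slack=1)
Line 4: ['chapter', 'bird'] (min_width=12, slack=3)
Line 5: ['release', 'memory'] (min_width=14, slack=1)
Line 6: ['play'] (min_width=4, slack=11)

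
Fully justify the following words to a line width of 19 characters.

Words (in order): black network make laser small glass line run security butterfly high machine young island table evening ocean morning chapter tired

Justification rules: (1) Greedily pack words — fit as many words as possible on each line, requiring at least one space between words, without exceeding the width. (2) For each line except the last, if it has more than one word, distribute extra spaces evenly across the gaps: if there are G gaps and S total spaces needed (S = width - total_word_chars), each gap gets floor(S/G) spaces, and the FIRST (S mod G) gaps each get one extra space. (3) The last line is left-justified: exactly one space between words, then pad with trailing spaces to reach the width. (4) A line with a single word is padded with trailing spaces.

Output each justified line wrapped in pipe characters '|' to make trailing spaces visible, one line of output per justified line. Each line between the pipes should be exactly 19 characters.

Line 1: ['black', 'network', 'make'] (min_width=18, slack=1)
Line 2: ['laser', 'small', 'glass'] (min_width=17, slack=2)
Line 3: ['line', 'run', 'security'] (min_width=17, slack=2)
Line 4: ['butterfly', 'high'] (min_width=14, slack=5)
Line 5: ['machine', 'young'] (min_width=13, slack=6)
Line 6: ['island', 'table'] (min_width=12, slack=7)
Line 7: ['evening', 'ocean'] (min_width=13, slack=6)
Line 8: ['morning', 'chapter'] (min_width=15, slack=4)
Line 9: ['tired'] (min_width=5, slack=14)

Answer: |black  network make|
|laser  small  glass|
|line  run  security|
|butterfly      high|
|machine       young|
|island        table|
|evening       ocean|
|morning     chapter|
|tired              |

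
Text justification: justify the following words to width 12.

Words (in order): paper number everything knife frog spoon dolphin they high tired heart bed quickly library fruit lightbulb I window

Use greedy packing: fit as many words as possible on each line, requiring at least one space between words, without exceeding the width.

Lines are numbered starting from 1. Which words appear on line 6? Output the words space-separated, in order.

Answer: high tired

Derivation:
Line 1: ['paper', 'number'] (min_width=12, slack=0)
Line 2: ['everything'] (min_width=10, slack=2)
Line 3: ['knife', 'frog'] (min_width=10, slack=2)
Line 4: ['spoon'] (min_width=5, slack=7)
Line 5: ['dolphin', 'they'] (min_width=12, slack=0)
Line 6: ['high', 'tired'] (min_width=10, slack=2)
Line 7: ['heart', 'bed'] (min_width=9, slack=3)
Line 8: ['quickly'] (min_width=7, slack=5)
Line 9: ['library'] (min_width=7, slack=5)
Line 10: ['fruit'] (min_width=5, slack=7)
Line 11: ['lightbulb', 'I'] (min_width=11, slack=1)
Line 12: ['window'] (min_width=6, slack=6)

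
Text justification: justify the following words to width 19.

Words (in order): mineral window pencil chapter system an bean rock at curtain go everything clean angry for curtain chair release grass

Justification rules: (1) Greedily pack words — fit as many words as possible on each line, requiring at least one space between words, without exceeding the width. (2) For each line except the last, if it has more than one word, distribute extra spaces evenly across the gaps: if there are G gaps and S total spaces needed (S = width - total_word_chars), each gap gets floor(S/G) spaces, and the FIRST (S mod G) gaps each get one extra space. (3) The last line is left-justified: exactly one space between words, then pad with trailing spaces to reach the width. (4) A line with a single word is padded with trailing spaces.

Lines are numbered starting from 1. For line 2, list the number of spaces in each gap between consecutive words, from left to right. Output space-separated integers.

Line 1: ['mineral', 'window'] (min_width=14, slack=5)
Line 2: ['pencil', 'chapter'] (min_width=14, slack=5)
Line 3: ['system', 'an', 'bean', 'rock'] (min_width=19, slack=0)
Line 4: ['at', 'curtain', 'go'] (min_width=13, slack=6)
Line 5: ['everything', 'clean'] (min_width=16, slack=3)
Line 6: ['angry', 'for', 'curtain'] (min_width=17, slack=2)
Line 7: ['chair', 'release', 'grass'] (min_width=19, slack=0)

Answer: 6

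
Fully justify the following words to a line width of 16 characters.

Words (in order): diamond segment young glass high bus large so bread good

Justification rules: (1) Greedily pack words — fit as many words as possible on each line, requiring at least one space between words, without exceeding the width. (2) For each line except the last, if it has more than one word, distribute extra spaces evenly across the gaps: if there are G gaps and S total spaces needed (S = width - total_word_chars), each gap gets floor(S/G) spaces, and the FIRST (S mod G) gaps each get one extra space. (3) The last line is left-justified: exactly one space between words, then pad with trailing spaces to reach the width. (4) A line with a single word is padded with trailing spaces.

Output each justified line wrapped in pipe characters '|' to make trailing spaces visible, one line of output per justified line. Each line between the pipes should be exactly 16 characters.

Line 1: ['diamond', 'segment'] (min_width=15, slack=1)
Line 2: ['young', 'glass', 'high'] (min_width=16, slack=0)
Line 3: ['bus', 'large', 'so'] (min_width=12, slack=4)
Line 4: ['bread', 'good'] (min_width=10, slack=6)

Answer: |diamond  segment|
|young glass high|
|bus   large   so|
|bread good      |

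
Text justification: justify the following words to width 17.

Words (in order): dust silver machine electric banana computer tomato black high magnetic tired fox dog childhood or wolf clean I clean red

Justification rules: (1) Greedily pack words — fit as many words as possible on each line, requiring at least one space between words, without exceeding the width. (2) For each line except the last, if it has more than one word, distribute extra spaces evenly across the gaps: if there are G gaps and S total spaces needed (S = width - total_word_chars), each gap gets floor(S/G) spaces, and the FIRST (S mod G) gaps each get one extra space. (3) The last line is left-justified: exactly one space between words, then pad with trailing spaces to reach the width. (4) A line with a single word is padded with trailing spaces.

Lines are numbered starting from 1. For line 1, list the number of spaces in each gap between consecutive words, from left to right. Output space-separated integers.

Answer: 7

Derivation:
Line 1: ['dust', 'silver'] (min_width=11, slack=6)
Line 2: ['machine', 'electric'] (min_width=16, slack=1)
Line 3: ['banana', 'computer'] (min_width=15, slack=2)
Line 4: ['tomato', 'black', 'high'] (min_width=17, slack=0)
Line 5: ['magnetic', 'tired'] (min_width=14, slack=3)
Line 6: ['fox', 'dog', 'childhood'] (min_width=17, slack=0)
Line 7: ['or', 'wolf', 'clean', 'I'] (min_width=15, slack=2)
Line 8: ['clean', 'red'] (min_width=9, slack=8)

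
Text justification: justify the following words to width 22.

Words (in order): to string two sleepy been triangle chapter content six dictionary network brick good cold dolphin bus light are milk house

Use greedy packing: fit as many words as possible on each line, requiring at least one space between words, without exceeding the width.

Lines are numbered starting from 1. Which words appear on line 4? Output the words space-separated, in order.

Answer: network brick good

Derivation:
Line 1: ['to', 'string', 'two', 'sleepy'] (min_width=20, slack=2)
Line 2: ['been', 'triangle', 'chapter'] (min_width=21, slack=1)
Line 3: ['content', 'six', 'dictionary'] (min_width=22, slack=0)
Line 4: ['network', 'brick', 'good'] (min_width=18, slack=4)
Line 5: ['cold', 'dolphin', 'bus', 'light'] (min_width=22, slack=0)
Line 6: ['are', 'milk', 'house'] (min_width=14, slack=8)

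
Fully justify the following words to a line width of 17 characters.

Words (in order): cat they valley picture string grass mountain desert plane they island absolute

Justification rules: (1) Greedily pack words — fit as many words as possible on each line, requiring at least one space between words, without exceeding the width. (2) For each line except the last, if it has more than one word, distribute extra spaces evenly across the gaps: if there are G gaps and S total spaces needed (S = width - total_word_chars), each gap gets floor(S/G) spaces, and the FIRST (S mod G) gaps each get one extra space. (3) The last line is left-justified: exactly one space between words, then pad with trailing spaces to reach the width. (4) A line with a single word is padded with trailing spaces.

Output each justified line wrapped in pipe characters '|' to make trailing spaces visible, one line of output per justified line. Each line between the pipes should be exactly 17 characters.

Answer: |cat  they  valley|
|picture    string|
|grass    mountain|
|desert plane they|
|island absolute  |

Derivation:
Line 1: ['cat', 'they', 'valley'] (min_width=15, slack=2)
Line 2: ['picture', 'string'] (min_width=14, slack=3)
Line 3: ['grass', 'mountain'] (min_width=14, slack=3)
Line 4: ['desert', 'plane', 'they'] (min_width=17, slack=0)
Line 5: ['island', 'absolute'] (min_width=15, slack=2)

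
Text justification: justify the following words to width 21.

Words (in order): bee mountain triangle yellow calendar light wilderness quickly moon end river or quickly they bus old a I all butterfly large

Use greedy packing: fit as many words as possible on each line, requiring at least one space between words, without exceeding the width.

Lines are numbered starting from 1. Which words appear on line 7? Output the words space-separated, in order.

Answer: large

Derivation:
Line 1: ['bee', 'mountain', 'triangle'] (min_width=21, slack=0)
Line 2: ['yellow', 'calendar', 'light'] (min_width=21, slack=0)
Line 3: ['wilderness', 'quickly'] (min_width=18, slack=3)
Line 4: ['moon', 'end', 'river', 'or'] (min_width=17, slack=4)
Line 5: ['quickly', 'they', 'bus', 'old'] (min_width=20, slack=1)
Line 6: ['a', 'I', 'all', 'butterfly'] (min_width=17, slack=4)
Line 7: ['large'] (min_width=5, slack=16)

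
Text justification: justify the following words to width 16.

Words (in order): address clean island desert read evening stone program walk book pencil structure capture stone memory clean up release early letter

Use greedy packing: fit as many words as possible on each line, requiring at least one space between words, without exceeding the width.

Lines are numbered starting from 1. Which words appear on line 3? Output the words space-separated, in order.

Answer: read evening

Derivation:
Line 1: ['address', 'clean'] (min_width=13, slack=3)
Line 2: ['island', 'desert'] (min_width=13, slack=3)
Line 3: ['read', 'evening'] (min_width=12, slack=4)
Line 4: ['stone', 'program'] (min_width=13, slack=3)
Line 5: ['walk', 'book', 'pencil'] (min_width=16, slack=0)
Line 6: ['structure'] (min_width=9, slack=7)
Line 7: ['capture', 'stone'] (min_width=13, slack=3)
Line 8: ['memory', 'clean', 'up'] (min_width=15, slack=1)
Line 9: ['release', 'early'] (min_width=13, slack=3)
Line 10: ['letter'] (min_width=6, slack=10)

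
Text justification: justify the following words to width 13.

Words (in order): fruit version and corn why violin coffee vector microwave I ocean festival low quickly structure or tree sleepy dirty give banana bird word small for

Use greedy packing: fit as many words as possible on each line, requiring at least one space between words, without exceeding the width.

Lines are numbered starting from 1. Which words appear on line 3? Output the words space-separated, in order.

Answer: violin coffee

Derivation:
Line 1: ['fruit', 'version'] (min_width=13, slack=0)
Line 2: ['and', 'corn', 'why'] (min_width=12, slack=1)
Line 3: ['violin', 'coffee'] (min_width=13, slack=0)
Line 4: ['vector'] (min_width=6, slack=7)
Line 5: ['microwave', 'I'] (min_width=11, slack=2)
Line 6: ['ocean'] (min_width=5, slack=8)
Line 7: ['festival', 'low'] (min_width=12, slack=1)
Line 8: ['quickly'] (min_width=7, slack=6)
Line 9: ['structure', 'or'] (min_width=12, slack=1)
Line 10: ['tree', 'sleepy'] (min_width=11, slack=2)
Line 11: ['dirty', 'give'] (min_width=10, slack=3)
Line 12: ['banana', 'bird'] (min_width=11, slack=2)
Line 13: ['word', 'small'] (min_width=10, slack=3)
Line 14: ['for'] (min_width=3, slack=10)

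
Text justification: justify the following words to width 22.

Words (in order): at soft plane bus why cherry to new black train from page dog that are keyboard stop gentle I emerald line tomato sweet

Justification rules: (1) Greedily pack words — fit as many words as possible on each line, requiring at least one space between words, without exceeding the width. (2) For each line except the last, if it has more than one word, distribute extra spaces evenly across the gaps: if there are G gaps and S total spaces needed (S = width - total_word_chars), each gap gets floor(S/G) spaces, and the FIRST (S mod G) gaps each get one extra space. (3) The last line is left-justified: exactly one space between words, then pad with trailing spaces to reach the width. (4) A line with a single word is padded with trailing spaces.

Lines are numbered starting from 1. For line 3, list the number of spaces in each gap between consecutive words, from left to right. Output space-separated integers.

Answer: 2 2 2

Derivation:
Line 1: ['at', 'soft', 'plane', 'bus', 'why'] (min_width=21, slack=1)
Line 2: ['cherry', 'to', 'new', 'black'] (min_width=19, slack=3)
Line 3: ['train', 'from', 'page', 'dog'] (min_width=19, slack=3)
Line 4: ['that', 'are', 'keyboard', 'stop'] (min_width=22, slack=0)
Line 5: ['gentle', 'I', 'emerald', 'line'] (min_width=21, slack=1)
Line 6: ['tomato', 'sweet'] (min_width=12, slack=10)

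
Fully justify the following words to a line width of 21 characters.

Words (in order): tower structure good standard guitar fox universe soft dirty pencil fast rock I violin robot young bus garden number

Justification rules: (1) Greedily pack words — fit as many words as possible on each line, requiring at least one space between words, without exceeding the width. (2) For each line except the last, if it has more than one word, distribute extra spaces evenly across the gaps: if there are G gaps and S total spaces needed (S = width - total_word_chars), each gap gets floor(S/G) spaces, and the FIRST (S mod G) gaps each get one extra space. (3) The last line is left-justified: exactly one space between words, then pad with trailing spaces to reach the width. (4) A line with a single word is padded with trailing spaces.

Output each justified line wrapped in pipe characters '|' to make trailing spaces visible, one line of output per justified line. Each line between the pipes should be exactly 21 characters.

Line 1: ['tower', 'structure', 'good'] (min_width=20, slack=1)
Line 2: ['standard', 'guitar', 'fox'] (min_width=19, slack=2)
Line 3: ['universe', 'soft', 'dirty'] (min_width=19, slack=2)
Line 4: ['pencil', 'fast', 'rock', 'I'] (min_width=18, slack=3)
Line 5: ['violin', 'robot', 'young'] (min_width=18, slack=3)
Line 6: ['bus', 'garden', 'number'] (min_width=17, slack=4)

Answer: |tower  structure good|
|standard  guitar  fox|
|universe  soft  dirty|
|pencil  fast  rock  I|
|violin   robot  young|
|bus garden number    |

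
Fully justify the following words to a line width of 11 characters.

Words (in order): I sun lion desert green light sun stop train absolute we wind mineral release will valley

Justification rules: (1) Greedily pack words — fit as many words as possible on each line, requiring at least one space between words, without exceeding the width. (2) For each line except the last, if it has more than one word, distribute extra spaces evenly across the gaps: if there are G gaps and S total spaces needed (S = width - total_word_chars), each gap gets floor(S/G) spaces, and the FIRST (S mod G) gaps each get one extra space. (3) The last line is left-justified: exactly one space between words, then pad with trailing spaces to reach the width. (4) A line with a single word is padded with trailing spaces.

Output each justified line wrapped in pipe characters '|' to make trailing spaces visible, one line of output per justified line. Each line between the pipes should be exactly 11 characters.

Line 1: ['I', 'sun', 'lion'] (min_width=10, slack=1)
Line 2: ['desert'] (min_width=6, slack=5)
Line 3: ['green', 'light'] (min_width=11, slack=0)
Line 4: ['sun', 'stop'] (min_width=8, slack=3)
Line 5: ['train'] (min_width=5, slack=6)
Line 6: ['absolute', 'we'] (min_width=11, slack=0)
Line 7: ['wind'] (min_width=4, slack=7)
Line 8: ['mineral'] (min_width=7, slack=4)
Line 9: ['release'] (min_width=7, slack=4)
Line 10: ['will', 'valley'] (min_width=11, slack=0)

Answer: |I  sun lion|
|desert     |
|green light|
|sun    stop|
|train      |
|absolute we|
|wind       |
|mineral    |
|release    |
|will valley|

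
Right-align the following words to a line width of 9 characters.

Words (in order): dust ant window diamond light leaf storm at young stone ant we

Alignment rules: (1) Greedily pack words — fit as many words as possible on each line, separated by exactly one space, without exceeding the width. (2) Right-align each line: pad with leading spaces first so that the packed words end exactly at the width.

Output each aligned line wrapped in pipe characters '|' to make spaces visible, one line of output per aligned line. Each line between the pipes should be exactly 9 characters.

Line 1: ['dust', 'ant'] (min_width=8, slack=1)
Line 2: ['window'] (min_width=6, slack=3)
Line 3: ['diamond'] (min_width=7, slack=2)
Line 4: ['light'] (min_width=5, slack=4)
Line 5: ['leaf'] (min_width=4, slack=5)
Line 6: ['storm', 'at'] (min_width=8, slack=1)
Line 7: ['young'] (min_width=5, slack=4)
Line 8: ['stone', 'ant'] (min_width=9, slack=0)
Line 9: ['we'] (min_width=2, slack=7)

Answer: | dust ant|
|   window|
|  diamond|
|    light|
|     leaf|
| storm at|
|    young|
|stone ant|
|       we|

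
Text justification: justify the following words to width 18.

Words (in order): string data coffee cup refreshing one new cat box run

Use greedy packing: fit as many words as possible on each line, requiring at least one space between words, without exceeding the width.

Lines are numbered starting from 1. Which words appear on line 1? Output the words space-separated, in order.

Line 1: ['string', 'data', 'coffee'] (min_width=18, slack=0)
Line 2: ['cup', 'refreshing', 'one'] (min_width=18, slack=0)
Line 3: ['new', 'cat', 'box', 'run'] (min_width=15, slack=3)

Answer: string data coffee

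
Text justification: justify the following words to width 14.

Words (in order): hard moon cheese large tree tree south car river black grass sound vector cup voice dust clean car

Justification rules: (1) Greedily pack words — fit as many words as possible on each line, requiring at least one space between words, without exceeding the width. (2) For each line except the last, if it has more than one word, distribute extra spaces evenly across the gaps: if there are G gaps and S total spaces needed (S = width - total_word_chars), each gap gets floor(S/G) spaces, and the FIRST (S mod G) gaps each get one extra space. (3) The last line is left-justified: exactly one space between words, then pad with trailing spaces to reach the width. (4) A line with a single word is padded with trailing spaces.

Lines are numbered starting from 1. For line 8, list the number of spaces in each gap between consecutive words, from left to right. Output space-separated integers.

Line 1: ['hard', 'moon'] (min_width=9, slack=5)
Line 2: ['cheese', 'large'] (min_width=12, slack=2)
Line 3: ['tree', 'tree'] (min_width=9, slack=5)
Line 4: ['south', 'car'] (min_width=9, slack=5)
Line 5: ['river', 'black'] (min_width=11, slack=3)
Line 6: ['grass', 'sound'] (min_width=11, slack=3)
Line 7: ['vector', 'cup'] (min_width=10, slack=4)
Line 8: ['voice', 'dust'] (min_width=10, slack=4)
Line 9: ['clean', 'car'] (min_width=9, slack=5)

Answer: 5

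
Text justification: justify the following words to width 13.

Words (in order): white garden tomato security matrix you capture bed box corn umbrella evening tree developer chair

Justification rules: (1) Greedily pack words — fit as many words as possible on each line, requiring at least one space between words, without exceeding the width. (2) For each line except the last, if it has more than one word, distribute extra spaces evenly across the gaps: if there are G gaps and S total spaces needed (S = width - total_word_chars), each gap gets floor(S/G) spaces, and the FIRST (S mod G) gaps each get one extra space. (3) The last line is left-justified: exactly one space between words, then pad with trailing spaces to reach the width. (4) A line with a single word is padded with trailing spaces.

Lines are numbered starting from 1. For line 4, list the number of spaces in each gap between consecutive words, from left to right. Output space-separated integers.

Answer: 4

Derivation:
Line 1: ['white', 'garden'] (min_width=12, slack=1)
Line 2: ['tomato'] (min_width=6, slack=7)
Line 3: ['security'] (min_width=8, slack=5)
Line 4: ['matrix', 'you'] (min_width=10, slack=3)
Line 5: ['capture', 'bed'] (min_width=11, slack=2)
Line 6: ['box', 'corn'] (min_width=8, slack=5)
Line 7: ['umbrella'] (min_width=8, slack=5)
Line 8: ['evening', 'tree'] (min_width=12, slack=1)
Line 9: ['developer'] (min_width=9, slack=4)
Line 10: ['chair'] (min_width=5, slack=8)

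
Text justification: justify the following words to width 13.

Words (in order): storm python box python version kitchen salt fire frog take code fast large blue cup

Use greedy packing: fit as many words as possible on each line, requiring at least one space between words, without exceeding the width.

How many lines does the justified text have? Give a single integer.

Answer: 8

Derivation:
Line 1: ['storm', 'python'] (min_width=12, slack=1)
Line 2: ['box', 'python'] (min_width=10, slack=3)
Line 3: ['version'] (min_width=7, slack=6)
Line 4: ['kitchen', 'salt'] (min_width=12, slack=1)
Line 5: ['fire', 'frog'] (min_width=9, slack=4)
Line 6: ['take', 'code'] (min_width=9, slack=4)
Line 7: ['fast', 'large'] (min_width=10, slack=3)
Line 8: ['blue', 'cup'] (min_width=8, slack=5)
Total lines: 8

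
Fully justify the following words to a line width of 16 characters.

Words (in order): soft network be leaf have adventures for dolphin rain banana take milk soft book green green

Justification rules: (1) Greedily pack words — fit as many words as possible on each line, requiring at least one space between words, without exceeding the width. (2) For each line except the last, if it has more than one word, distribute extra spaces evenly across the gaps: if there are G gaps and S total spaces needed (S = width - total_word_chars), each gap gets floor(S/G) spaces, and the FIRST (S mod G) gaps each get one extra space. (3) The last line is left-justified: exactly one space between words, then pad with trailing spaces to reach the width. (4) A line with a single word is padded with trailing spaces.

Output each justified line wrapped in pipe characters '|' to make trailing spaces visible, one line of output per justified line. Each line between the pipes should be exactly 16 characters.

Answer: |soft  network be|
|leaf        have|
|adventures   for|
|dolphin     rain|
|banana take milk|
|soft  book green|
|green           |

Derivation:
Line 1: ['soft', 'network', 'be'] (min_width=15, slack=1)
Line 2: ['leaf', 'have'] (min_width=9, slack=7)
Line 3: ['adventures', 'for'] (min_width=14, slack=2)
Line 4: ['dolphin', 'rain'] (min_width=12, slack=4)
Line 5: ['banana', 'take', 'milk'] (min_width=16, slack=0)
Line 6: ['soft', 'book', 'green'] (min_width=15, slack=1)
Line 7: ['green'] (min_width=5, slack=11)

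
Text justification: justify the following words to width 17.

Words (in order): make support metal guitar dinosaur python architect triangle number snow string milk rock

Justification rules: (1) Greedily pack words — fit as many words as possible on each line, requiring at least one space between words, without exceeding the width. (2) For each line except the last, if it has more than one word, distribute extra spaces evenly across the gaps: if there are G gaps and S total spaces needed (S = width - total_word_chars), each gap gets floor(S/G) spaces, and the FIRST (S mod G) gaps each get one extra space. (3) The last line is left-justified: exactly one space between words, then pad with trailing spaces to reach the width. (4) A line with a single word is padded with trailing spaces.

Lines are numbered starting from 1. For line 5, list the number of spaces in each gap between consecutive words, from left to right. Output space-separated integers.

Answer: 3

Derivation:
Line 1: ['make', 'support'] (min_width=12, slack=5)
Line 2: ['metal', 'guitar'] (min_width=12, slack=5)
Line 3: ['dinosaur', 'python'] (min_width=15, slack=2)
Line 4: ['architect'] (min_width=9, slack=8)
Line 5: ['triangle', 'number'] (min_width=15, slack=2)
Line 6: ['snow', 'string', 'milk'] (min_width=16, slack=1)
Line 7: ['rock'] (min_width=4, slack=13)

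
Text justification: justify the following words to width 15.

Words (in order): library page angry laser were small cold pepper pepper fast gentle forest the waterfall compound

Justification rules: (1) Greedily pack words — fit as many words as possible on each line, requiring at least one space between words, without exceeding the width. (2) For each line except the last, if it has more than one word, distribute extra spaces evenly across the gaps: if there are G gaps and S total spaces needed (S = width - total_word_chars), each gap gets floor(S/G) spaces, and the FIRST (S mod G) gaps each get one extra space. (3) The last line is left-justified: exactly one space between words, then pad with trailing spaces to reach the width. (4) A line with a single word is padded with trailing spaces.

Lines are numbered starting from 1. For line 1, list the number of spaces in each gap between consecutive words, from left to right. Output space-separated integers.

Line 1: ['library', 'page'] (min_width=12, slack=3)
Line 2: ['angry', 'laser'] (min_width=11, slack=4)
Line 3: ['were', 'small', 'cold'] (min_width=15, slack=0)
Line 4: ['pepper', 'pepper'] (min_width=13, slack=2)
Line 5: ['fast', 'gentle'] (min_width=11, slack=4)
Line 6: ['forest', 'the'] (min_width=10, slack=5)
Line 7: ['waterfall'] (min_width=9, slack=6)
Line 8: ['compound'] (min_width=8, slack=7)

Answer: 4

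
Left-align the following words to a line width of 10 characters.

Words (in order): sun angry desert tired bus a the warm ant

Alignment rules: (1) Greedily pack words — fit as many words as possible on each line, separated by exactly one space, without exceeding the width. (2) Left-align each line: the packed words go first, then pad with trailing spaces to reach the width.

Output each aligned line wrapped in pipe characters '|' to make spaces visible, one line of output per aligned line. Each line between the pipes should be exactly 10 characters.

Answer: |sun angry |
|desert    |
|tired bus |
|a the warm|
|ant       |

Derivation:
Line 1: ['sun', 'angry'] (min_width=9, slack=1)
Line 2: ['desert'] (min_width=6, slack=4)
Line 3: ['tired', 'bus'] (min_width=9, slack=1)
Line 4: ['a', 'the', 'warm'] (min_width=10, slack=0)
Line 5: ['ant'] (min_width=3, slack=7)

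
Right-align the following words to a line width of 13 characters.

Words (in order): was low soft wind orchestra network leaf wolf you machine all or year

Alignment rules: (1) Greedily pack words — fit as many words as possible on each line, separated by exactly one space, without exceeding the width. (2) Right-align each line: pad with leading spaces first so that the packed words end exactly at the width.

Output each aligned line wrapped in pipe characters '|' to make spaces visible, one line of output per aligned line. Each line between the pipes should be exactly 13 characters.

Answer: | was low soft|
|         wind|
|    orchestra|
| network leaf|
|     wolf you|
|  machine all|
|      or year|

Derivation:
Line 1: ['was', 'low', 'soft'] (min_width=12, slack=1)
Line 2: ['wind'] (min_width=4, slack=9)
Line 3: ['orchestra'] (min_width=9, slack=4)
Line 4: ['network', 'leaf'] (min_width=12, slack=1)
Line 5: ['wolf', 'you'] (min_width=8, slack=5)
Line 6: ['machine', 'all'] (min_width=11, slack=2)
Line 7: ['or', 'year'] (min_width=7, slack=6)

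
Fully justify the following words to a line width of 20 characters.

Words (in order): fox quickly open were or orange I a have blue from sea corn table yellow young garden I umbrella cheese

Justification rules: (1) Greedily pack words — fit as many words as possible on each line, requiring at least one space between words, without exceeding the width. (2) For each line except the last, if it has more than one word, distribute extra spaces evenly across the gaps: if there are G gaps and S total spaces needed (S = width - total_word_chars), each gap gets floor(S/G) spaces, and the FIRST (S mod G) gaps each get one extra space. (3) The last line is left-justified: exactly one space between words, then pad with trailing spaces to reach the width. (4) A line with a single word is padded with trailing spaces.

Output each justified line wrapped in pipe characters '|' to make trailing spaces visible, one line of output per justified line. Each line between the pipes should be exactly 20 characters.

Line 1: ['fox', 'quickly', 'open'] (min_width=16, slack=4)
Line 2: ['were', 'or', 'orange', 'I', 'a'] (min_width=18, slack=2)
Line 3: ['have', 'blue', 'from', 'sea'] (min_width=18, slack=2)
Line 4: ['corn', 'table', 'yellow'] (min_width=17, slack=3)
Line 5: ['young', 'garden', 'I'] (min_width=14, slack=6)
Line 6: ['umbrella', 'cheese'] (min_width=15, slack=5)

Answer: |fox   quickly   open|
|were  or  orange I a|
|have  blue  from sea|
|corn   table  yellow|
|young    garden    I|
|umbrella cheese     |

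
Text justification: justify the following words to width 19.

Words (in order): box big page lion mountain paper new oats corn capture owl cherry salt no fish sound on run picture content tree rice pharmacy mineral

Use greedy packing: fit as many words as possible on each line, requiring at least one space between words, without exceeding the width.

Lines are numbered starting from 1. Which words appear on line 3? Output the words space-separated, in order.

Answer: oats corn capture

Derivation:
Line 1: ['box', 'big', 'page', 'lion'] (min_width=17, slack=2)
Line 2: ['mountain', 'paper', 'new'] (min_width=18, slack=1)
Line 3: ['oats', 'corn', 'capture'] (min_width=17, slack=2)
Line 4: ['owl', 'cherry', 'salt', 'no'] (min_width=18, slack=1)
Line 5: ['fish', 'sound', 'on', 'run'] (min_width=17, slack=2)
Line 6: ['picture', 'content'] (min_width=15, slack=4)
Line 7: ['tree', 'rice', 'pharmacy'] (min_width=18, slack=1)
Line 8: ['mineral'] (min_width=7, slack=12)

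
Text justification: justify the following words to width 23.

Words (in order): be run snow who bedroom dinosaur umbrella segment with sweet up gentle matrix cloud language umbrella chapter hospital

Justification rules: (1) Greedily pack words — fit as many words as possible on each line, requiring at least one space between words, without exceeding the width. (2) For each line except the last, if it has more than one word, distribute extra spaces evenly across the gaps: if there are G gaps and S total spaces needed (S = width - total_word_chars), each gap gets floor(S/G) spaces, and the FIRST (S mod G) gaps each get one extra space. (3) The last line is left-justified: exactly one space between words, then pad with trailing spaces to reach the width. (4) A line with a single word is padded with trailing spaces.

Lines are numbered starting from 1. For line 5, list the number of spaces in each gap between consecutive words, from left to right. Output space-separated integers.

Answer: 7

Derivation:
Line 1: ['be', 'run', 'snow', 'who', 'bedroom'] (min_width=23, slack=0)
Line 2: ['dinosaur', 'umbrella'] (min_width=17, slack=6)
Line 3: ['segment', 'with', 'sweet', 'up'] (min_width=21, slack=2)
Line 4: ['gentle', 'matrix', 'cloud'] (min_width=19, slack=4)
Line 5: ['language', 'umbrella'] (min_width=17, slack=6)
Line 6: ['chapter', 'hospital'] (min_width=16, slack=7)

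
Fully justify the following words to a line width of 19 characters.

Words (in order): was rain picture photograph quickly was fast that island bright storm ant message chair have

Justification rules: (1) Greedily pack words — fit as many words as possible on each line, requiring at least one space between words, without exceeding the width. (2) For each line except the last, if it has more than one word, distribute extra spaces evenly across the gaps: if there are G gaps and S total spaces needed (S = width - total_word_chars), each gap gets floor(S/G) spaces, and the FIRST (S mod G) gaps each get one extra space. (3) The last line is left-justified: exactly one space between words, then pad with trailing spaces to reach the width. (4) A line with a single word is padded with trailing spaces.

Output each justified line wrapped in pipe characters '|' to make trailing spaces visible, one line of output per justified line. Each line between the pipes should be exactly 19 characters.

Line 1: ['was', 'rain', 'picture'] (min_width=16, slack=3)
Line 2: ['photograph', 'quickly'] (min_width=18, slack=1)
Line 3: ['was', 'fast', 'that'] (min_width=13, slack=6)
Line 4: ['island', 'bright', 'storm'] (min_width=19, slack=0)
Line 5: ['ant', 'message', 'chair'] (min_width=17, slack=2)
Line 6: ['have'] (min_width=4, slack=15)

Answer: |was   rain  picture|
|photograph  quickly|
|was    fast    that|
|island bright storm|
|ant  message  chair|
|have               |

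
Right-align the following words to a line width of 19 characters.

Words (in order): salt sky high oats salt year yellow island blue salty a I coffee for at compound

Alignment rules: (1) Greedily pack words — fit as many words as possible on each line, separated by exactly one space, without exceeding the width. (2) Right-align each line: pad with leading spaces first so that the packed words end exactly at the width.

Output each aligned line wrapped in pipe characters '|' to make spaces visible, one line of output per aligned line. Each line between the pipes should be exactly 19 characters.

Answer: | salt sky high oats|
|   salt year yellow|
|island blue salty a|
|    I coffee for at|
|           compound|

Derivation:
Line 1: ['salt', 'sky', 'high', 'oats'] (min_width=18, slack=1)
Line 2: ['salt', 'year', 'yellow'] (min_width=16, slack=3)
Line 3: ['island', 'blue', 'salty', 'a'] (min_width=19, slack=0)
Line 4: ['I', 'coffee', 'for', 'at'] (min_width=15, slack=4)
Line 5: ['compound'] (min_width=8, slack=11)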